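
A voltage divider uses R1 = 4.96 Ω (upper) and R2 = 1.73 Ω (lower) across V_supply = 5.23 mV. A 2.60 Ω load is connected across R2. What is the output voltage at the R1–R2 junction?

V_out ≈ 0.906 mV

R2 ‖ R_L = (1.73 × 2.60)/(1.73 + 2.60) = 1.039 Ω.
Now apply the divider: V_out = 5.23 × 0.1732 = 0.9057 mV.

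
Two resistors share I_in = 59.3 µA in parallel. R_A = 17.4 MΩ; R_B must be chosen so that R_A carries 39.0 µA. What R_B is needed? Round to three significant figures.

R_B ≈ 33.4 MΩ

In a two-way split, I_A/I_in = R_B/(R_A + R_B).
With f = 0.6577, R_B = R_A · f/(1−f) = 17.4 × 1.921 = 33.43 MΩ.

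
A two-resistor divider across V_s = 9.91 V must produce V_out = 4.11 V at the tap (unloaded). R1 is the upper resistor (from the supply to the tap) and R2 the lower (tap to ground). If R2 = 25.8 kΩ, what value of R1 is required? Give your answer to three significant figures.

R1 ≈ 36.4 kΩ

Required fraction k = V_out/V_s = 0.4147.
So R1 = R2 · (V_s/V_out − 1) = 25.8 × (9.91/4.11 − 1) = 25.8 × 1.411 = 36.41 kΩ.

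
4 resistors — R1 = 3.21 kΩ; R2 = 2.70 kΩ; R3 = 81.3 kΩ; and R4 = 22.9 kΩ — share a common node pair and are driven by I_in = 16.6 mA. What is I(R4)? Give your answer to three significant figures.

Conductances: ΣG = 1/3.21 + 1/2.70 + 1/81.3 + 1/22.9 = 0.7379 (1/kΩ).
R4 takes the fraction G_k/ΣG = 0.04367/0.7379 = 0.05918, so I = 16.6 × 0.05918 = 0.9824 mA.

I ≈ 0.982 mA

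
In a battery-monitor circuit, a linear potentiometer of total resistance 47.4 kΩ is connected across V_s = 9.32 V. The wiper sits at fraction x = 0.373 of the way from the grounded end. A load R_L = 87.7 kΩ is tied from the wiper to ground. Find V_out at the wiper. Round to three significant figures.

V_out ≈ 3.09 V

Split the track: R_lower = x·R_p = 17.68 kΩ, R_upper = (1−x)·R_p = 29.72 kΩ.
Lower segment in parallel with the load: 17.68 ‖ 87.7 = 14.71 kΩ.
V_out = 9.32 × 14.71/(29.72 + 14.71) = 3.086 V.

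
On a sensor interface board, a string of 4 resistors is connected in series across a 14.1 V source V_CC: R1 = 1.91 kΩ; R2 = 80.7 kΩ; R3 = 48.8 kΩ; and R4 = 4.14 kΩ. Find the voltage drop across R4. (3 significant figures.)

Series total: ΣR = 1.91 + 80.7 + 48.8 + 4.14 = 135.6 kΩ.
Voltage divider: V = V_CC · (4.140 / 135.6) = 14.1 × 0.03054 = 0.4306 V.

V ≈ 0.431 V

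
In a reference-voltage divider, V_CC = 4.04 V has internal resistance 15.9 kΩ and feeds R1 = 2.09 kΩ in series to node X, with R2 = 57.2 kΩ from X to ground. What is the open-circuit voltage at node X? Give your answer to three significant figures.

V_th ≈ 3.07 V

R1' = 15.9 + 2.09 = 17.99 kΩ (source resistance + R1).
V_th is the unloaded tap voltage: V_CC · R2/(R1'+R2) = 4.04 × 0.7607 = 3.073 V.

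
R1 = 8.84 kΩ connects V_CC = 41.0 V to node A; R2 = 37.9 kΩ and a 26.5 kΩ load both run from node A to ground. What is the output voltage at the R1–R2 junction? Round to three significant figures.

V_out ≈ 26.2 V

First combine the lower leg with the load: R2 ‖ R_L = 15.60 kΩ.
Voltage divider with the loaded lower leg: V_out = 41.0 × 15.60/(8.84 + 15.60) = 41.0 × 0.6382 = 26.17 V.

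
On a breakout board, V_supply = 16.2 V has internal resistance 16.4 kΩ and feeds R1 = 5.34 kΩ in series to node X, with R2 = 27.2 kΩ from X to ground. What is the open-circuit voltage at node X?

R1' = 16.4 + 5.34 = 21.74 kΩ (source resistance + R1).
With X open, the divider is unloaded: V_th = 16.2 × 27.2/48.94 = 9.004 V.

V_th ≈ 9.00 V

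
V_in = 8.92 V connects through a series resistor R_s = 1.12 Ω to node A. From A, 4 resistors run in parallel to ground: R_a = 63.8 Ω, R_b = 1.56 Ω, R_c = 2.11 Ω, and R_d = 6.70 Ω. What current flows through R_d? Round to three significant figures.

I ≈ 0.547 A

Combine the parallel branches: R_p = (1/63.8 + 1/1.56 + 1/2.11 + 1/6.70)⁻¹ = 0.7813 Ω.
V_A = 8.92 × 0.7813/1.901 = 3.666 V.
Branch current I = V_A/R_d = 3.666/6.70 = 0.5471 A.
(Equivalently: I_total = 4.691 A, then current-divider fraction G_k/ΣG = 0.1166.)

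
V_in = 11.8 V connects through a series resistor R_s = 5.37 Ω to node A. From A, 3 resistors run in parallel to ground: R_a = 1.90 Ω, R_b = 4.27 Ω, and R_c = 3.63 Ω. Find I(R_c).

I ≈ 0.495 A

Equivalent of the parallel group: R_p = 0.9653 Ω.
Node voltage V_A = V_in · R_p/(R_s + R_p) = 11.8 × 0.1524 = 1.798 V.
Branch current I = V_A/R_c = 1.798/3.63 = 0.4953 A.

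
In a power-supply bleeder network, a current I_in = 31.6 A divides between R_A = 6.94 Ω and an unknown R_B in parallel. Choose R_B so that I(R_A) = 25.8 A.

R_B ≈ 30.9 Ω

In a two-way split, I_A/I_in = R_B/(R_A + R_B).
With f = 0.8165, R_B = R_A · f/(1−f) = 6.94 × 4.448 = 30.87 Ω.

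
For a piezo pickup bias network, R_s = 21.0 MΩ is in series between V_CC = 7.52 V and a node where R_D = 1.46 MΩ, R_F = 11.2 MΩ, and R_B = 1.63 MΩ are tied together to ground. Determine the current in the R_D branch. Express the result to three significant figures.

I ≈ 0.171 µA

Parallel bank: R_p = 1/(1/1.46 + 1/11.2 + 1/1.63) = 0.7206 MΩ.
Node voltage V_A = V_CC · R_p/(R_s + R_p) = 7.52 × 0.03318 = 0.2495 V.
Branch current I = V_A/R_D = 0.2495/1.46 = 0.1709 µA.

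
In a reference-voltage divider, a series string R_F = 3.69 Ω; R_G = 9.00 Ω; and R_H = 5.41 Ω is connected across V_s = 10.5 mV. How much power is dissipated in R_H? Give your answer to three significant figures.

ΣR = 18.10 Ω → I = 10.5/18.10 = 0.5801 mA.
P = I²R = 0.3365 × 5.41 = 1.821 µW.

P ≈ 1.82 µW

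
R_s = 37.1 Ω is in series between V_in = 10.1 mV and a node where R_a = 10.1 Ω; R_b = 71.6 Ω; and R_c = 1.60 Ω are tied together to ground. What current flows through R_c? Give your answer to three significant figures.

Combine the parallel branches: R_p = (1/10.1 + 1/71.6 + 1/1.60)⁻¹ = 1.355 Ω.
V_A by voltage divider: V_A = 10.1 × 1.355/(37.1 + 1.355) = 0.3559 mV.
Branch current I = V_A/R_c = 0.3559/1.60 = 0.2224 mA.

I ≈ 0.222 mA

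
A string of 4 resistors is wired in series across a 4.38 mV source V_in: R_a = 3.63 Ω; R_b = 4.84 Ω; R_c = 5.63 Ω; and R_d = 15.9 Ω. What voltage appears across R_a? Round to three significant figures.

V ≈ 0.530 mV

ΣR = 3.63 + 4.84 + 5.63 + 15.9 = 30.00 Ω.
Voltage divider: V = V_in · (3.630 / 30.00) = 4.38 × 0.1210 = 0.5300 mV.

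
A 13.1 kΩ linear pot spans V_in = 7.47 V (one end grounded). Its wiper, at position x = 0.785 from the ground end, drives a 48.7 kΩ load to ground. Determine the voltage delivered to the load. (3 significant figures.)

V_out ≈ 5.61 V

Lower segment x·R_p = 10.28 kΩ; upper segment (1−x)·R_p = 2.816 kΩ.
Lower segment in parallel with the load: 10.28 ‖ 48.7 = 8.491 kΩ.
Then V_out = V_in · 8.491/(2.816 + 8.491) = 5.609 V.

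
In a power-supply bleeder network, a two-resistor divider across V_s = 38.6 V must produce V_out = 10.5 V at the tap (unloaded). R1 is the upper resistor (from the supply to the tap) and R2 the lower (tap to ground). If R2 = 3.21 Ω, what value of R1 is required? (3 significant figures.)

Required fraction k = V_out/V_s = 0.2720.
R1 = R2·(1/k − 1) = 3.21 × 2.676 = 8.591 Ω.

R1 ≈ 8.59 Ω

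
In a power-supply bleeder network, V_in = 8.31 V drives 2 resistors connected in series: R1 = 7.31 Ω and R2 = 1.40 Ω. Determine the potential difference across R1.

Series total: ΣR = 7.31 + 1.40 = 8.710 Ω.
Voltage divider: V = V_in · (7.310 / 8.710) = 8.31 × 0.8393 = 6.974 V.

V ≈ 6.97 V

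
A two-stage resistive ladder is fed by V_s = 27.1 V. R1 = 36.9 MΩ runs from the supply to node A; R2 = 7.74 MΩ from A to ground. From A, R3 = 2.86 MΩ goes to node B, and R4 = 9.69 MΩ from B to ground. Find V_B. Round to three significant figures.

Looking into the second stage from A: R3 + R4 = 12.55 MΩ appears in parallel with R2.
Effective lower resistance at A: R2 ‖ 12.55 = 4.787 MΩ.
So V_A = 27.1 × 0.1148 = 3.112 V.
V_B = V_A × 0.7721 = 2.403 V.

V_B ≈ 2.40 V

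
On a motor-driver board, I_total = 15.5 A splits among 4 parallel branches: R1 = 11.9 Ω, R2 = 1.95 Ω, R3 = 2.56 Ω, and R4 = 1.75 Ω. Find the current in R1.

Conductances: ΣG = 1/11.9 + 1/1.95 + 1/2.56 + 1/1.75 = 1.559 (1/Ω).
By the current-divider rule, I = I_total · G_k/ΣG = 15.5 × 0.05391 = 0.8355 A.

I ≈ 0.836 A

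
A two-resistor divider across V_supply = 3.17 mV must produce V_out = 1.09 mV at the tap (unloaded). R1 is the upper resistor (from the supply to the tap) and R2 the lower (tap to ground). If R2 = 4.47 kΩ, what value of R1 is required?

The divider ratio is R2/(R1+R2) = 1.09/3.17 = 0.3438.
Rearranging, R1 = R2·(1−k)/k = 4.47 × 1.908 = 8.530 kΩ.

R1 ≈ 8.53 kΩ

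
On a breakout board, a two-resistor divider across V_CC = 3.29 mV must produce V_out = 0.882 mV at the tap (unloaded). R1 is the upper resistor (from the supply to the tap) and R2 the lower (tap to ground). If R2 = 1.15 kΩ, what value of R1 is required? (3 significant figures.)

V_out/V_CC = R2/(R1+R2) = 0.2681.
R1 = R2·(1/k − 1) = 1.15 × 2.730 = 3.140 kΩ.

R1 ≈ 3.14 kΩ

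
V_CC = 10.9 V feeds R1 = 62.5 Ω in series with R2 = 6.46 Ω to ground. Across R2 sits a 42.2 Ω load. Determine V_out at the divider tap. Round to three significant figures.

V_out ≈ 0.897 V

First combine the lower leg with the load: R2 ‖ R_L = 5.602 Ω.
Now apply the divider: V_out = 10.9 × 0.08226 = 0.8967 V.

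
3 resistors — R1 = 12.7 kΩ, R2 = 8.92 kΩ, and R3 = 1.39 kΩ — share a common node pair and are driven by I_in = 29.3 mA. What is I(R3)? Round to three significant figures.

I ≈ 23.2 mA

Total conductance ΣG = 1/12.7 + 1/8.92 + 1/1.39 = 0.9103 (units of 1/kΩ).
By the current-divider rule, I = I_in · G_k/ΣG = 29.3 × 0.7903 = 23.16 mA.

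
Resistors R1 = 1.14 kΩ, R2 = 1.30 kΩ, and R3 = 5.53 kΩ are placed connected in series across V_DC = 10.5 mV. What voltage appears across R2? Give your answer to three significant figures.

V ≈ 1.71 mV

ΣR = 1.14 + 1.30 + 5.53 = 7.970 kΩ.
V = V_DC · R/ΣR = 10.5 × 0.1631 = 1.713 mV.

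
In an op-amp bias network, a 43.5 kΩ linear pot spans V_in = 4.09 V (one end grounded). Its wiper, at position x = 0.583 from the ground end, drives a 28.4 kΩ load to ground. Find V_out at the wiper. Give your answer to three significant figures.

V_out ≈ 1.74 V

Split the track: R_lower = x·R_p = 25.36 kΩ, R_upper = (1−x)·R_p = 18.14 kΩ.
R_L loads the lower segment: effective lower R = 13.40 kΩ.
V_out = 4.09 × 13.40/(18.14 + 13.40) = 1.737 V.
(Unloaded: V_out = x·V_in = 2.38 V.)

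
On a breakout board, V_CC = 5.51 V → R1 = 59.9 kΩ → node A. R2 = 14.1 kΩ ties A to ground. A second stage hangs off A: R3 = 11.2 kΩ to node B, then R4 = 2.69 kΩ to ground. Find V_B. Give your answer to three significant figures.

The second stage (R3 + R4 = 13.89 kΩ) loads node A in parallel with R2.
R2 ‖ (R3+R4) = 6.997 kΩ.
So V_A = 5.51 × 0.1046 = 0.5763 V.
Stage 2 is unloaded, so V_B = V_A · R4/(R3+R4) = 0.5763 × 2.69/13.89 = 0.1116 V.

V_B ≈ 0.112 V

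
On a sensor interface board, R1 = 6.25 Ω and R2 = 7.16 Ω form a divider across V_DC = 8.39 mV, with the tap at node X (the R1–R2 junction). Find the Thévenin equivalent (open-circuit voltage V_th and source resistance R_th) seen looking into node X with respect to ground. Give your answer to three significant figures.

Open-circuit (no load on X): V_th = V_DC · R2/(R1 + R2) = 8.39 × 7.16/(6.250 + 7.16) = 4.480 mV.
Zeroing V_DC shorts the top of R1 to ground, so R_th = R1 ‖ R2 = 3.337 Ω.

V_th ≈ 4.48 mV, R_th ≈ 3.34 Ω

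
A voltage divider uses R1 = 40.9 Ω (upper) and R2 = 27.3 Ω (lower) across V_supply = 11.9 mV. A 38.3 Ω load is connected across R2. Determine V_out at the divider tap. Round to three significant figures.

V_out ≈ 3.34 mV

First combine the lower leg with the load: R2 ‖ R_L = 15.94 Ω.
Then V_out = V_supply · R2'/(R1 + R2') = 11.9 × 15.94/56.84 = 3.337 mV.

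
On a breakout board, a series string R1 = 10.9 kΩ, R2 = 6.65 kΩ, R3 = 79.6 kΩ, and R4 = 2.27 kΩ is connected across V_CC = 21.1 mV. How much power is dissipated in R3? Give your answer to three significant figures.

ΣR = 99.42 kΩ → I = 21.1/99.42 = 0.2122 µA.
P(R3) = I²·R3 = (0.2122)² × 79.6 = 3.585 nW.

P ≈ 3.59 nW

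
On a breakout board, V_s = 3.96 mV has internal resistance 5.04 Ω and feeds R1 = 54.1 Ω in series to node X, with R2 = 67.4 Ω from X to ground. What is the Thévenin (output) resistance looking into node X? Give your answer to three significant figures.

R1' = 5.04 + 54.1 = 59.14 Ω (source resistance + R1).
Zeroing V_s shorts the top of R1' to ground, so R_th = R1' ‖ R2 = 31.50 Ω.

R_th ≈ 31.5 Ω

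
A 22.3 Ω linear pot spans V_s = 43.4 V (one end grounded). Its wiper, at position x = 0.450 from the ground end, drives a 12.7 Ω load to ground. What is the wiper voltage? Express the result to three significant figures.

Split the track: R_lower = x·R_p = 10.04 Ω, R_upper = (1−x)·R_p = 12.27 Ω.
R_L loads the lower segment: effective lower R = 5.606 Ω.
Loaded-divider output: V_out = 43.4 × 0.3137 = 13.61 V.
(Unloaded: V_out = x·V_s = 19.5 V.)

V_out ≈ 13.6 V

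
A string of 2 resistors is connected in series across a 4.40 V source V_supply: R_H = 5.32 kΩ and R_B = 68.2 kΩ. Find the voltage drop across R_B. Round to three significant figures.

V ≈ 4.08 V

Total series resistance ΣR = 5.32 + 68.2 = 73.52 kΩ.
Voltage divider: V = V_supply · (68.20 / 73.52) = 4.40 × 0.9276 = 4.082 V.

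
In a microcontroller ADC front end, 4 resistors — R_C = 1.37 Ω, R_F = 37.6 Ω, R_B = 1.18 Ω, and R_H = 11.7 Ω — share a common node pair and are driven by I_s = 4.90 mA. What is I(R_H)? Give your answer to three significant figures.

ΣG = 1/1.37 + 1/37.6 + 1/1.18 + 1/11.7 = 1.689.
By the current-divider rule, I = I_s · G_k/ΣG = 4.90 × 0.05059 = 0.2479 mA.

I ≈ 0.248 mA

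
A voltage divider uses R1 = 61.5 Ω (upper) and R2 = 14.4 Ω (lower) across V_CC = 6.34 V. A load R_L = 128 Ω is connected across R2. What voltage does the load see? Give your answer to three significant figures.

R2 ‖ R_L = (14.4 × 128)/(14.4 + 128) = 12.94 Ω.
Voltage divider with the loaded lower leg: V_out = 6.34 × 12.94/(61.5 + 12.94) = 6.34 × 0.1739 = 1.102 V.

V_out ≈ 1.10 V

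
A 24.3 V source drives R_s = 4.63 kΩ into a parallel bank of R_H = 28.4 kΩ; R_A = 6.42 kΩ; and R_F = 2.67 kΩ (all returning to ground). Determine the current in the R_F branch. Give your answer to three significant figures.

Combine the parallel branches: R_p = (1/28.4 + 1/6.42 + 1/2.67)⁻¹ = 1.768 kΩ.
V_A = 24.3 × 1.768/6.398 = 6.716 V.
I(R_F) = V_A / R_F = 6.716/2.67 = 2.515 mA.

I ≈ 2.52 mA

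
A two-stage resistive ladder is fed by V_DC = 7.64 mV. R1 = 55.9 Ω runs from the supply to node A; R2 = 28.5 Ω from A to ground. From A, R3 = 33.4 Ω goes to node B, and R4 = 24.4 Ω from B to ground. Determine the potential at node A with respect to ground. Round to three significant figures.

V_A ≈ 1.94 mV

Node A sees R2 in parallel with the series input of stage 2, R3 + R4 = 57.80 Ω.
Effective lower resistance at A: R2 ‖ 57.80 = 19.09 Ω.
V_A = 7.64 × 19.09/(55.9 + 19.09) = 1.945 mV.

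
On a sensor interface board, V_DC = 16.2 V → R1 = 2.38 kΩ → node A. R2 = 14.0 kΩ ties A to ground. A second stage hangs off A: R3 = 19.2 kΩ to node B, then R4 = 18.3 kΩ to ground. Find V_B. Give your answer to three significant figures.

Node A sees R2 in parallel with the series input of stage 2, R3 + R4 = 37.50 kΩ.
Effective lower resistance at A: R2 ‖ 37.50 = 10.19 kΩ.
V_A = 16.2 × 10.19/(2.38 + 10.19) = 13.13 V.
Then the unloaded second divider: V_B = V_A × R4/(R3+R4) = 13.13 × 0.4880 = 6.409 V.

V_B ≈ 6.41 V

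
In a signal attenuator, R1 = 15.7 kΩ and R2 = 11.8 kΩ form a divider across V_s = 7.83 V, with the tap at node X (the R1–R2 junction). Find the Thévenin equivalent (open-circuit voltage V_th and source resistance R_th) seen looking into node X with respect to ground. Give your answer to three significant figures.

V_th ≈ 3.36 V, R_th ≈ 6.74 kΩ

Open-circuit (no load on X): V_th = V_s · R2/(R1 + R2) = 7.83 × 11.8/(15.70 + 11.8) = 3.360 V.
Looking into X with the source shorted: R_th = R1·R2/(R1+R2) = 15.70 × 11.8/27.50 = 6.737 kΩ.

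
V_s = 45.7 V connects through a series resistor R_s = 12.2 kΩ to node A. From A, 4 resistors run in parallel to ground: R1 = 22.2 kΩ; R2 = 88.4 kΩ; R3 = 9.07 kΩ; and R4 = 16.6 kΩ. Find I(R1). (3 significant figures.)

Parallel bank: R_p = 1/(1/22.2 + 1/88.4 + 1/9.07 + 1/16.6) = 4.408 kΩ.
Node voltage V_A = V_s · R_p/(R_s + R_p) = 45.7 × 0.2654 = 12.13 V.
Branch current I = V_A/R1 = 12.13/22.2 = 0.5464 mA.
(Check via current divider: I_total = 2.752 mA; share G_k/ΣG = 0.1986 → same result.)

I ≈ 0.546 mA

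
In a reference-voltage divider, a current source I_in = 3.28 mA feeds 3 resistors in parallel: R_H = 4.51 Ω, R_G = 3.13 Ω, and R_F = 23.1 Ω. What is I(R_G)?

ΣG = 1/4.51 + 1/3.13 + 1/23.1 = 0.5845.
By the current-divider rule, I = I_in · G_k/ΣG = 3.28 × 0.5466 = 1.793 mA.

I ≈ 1.79 mA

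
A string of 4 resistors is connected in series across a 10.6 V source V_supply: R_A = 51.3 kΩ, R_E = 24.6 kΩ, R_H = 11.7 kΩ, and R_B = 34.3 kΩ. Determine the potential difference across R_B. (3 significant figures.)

V ≈ 2.98 V

Total series resistance ΣR = 51.3 + 24.6 + 11.7 + 34.3 = 121.9 kΩ.
V = V_supply · R/ΣR = 10.6 × 0.2814 = 2.983 V.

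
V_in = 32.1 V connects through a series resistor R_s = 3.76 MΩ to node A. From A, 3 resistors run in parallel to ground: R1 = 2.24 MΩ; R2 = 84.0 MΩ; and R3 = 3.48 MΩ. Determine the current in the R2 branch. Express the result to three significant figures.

Parallel bank: R_p = 1/(1/2.24 + 1/84.0 + 1/3.48) = 1.341 MΩ.
V_A by voltage divider: V_A = 32.1 × 1.341/(3.76 + 1.341) = 8.439 V.
I(R2) = V_A / R2 = 8.439/84.0 = 0.1005 µA.
(Equivalently: I_total = 6.293 µA, then current-divider fraction G_k/ΣG = 0.01596.)

I ≈ 0.100 µA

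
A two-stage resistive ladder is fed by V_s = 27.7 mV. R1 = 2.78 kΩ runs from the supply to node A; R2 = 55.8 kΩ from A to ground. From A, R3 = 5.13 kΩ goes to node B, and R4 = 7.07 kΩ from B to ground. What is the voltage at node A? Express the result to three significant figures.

The second stage (R3 + R4 = 12.20 kΩ) loads node A in parallel with R2.
Effective lower resistance at A: R2 ‖ 12.20 = 10.01 kΩ.
First divider: V_A = V_s · 10.01/(2.78 + 10.01) = 21.68 mV.

V_A ≈ 21.7 mV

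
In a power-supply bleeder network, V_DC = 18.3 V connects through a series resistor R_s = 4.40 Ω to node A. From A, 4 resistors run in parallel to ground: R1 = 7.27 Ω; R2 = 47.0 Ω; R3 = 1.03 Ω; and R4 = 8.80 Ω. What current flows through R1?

I ≈ 0.389 A

Parallel bank: R_p = 1/(1/7.27 + 1/47.0 + 1/1.03 + 1/8.80) = 0.8043 Ω.
V_A = 18.3 × 0.8043/5.204 = 2.828 V.
I(R1) = V_A / R1 = 2.828/7.27 = 0.3890 A.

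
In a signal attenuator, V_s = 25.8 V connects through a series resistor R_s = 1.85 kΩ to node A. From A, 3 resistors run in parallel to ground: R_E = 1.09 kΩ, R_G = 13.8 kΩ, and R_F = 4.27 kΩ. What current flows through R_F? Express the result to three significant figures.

Parallel bank: R_p = 1/(1/1.09 + 1/13.8 + 1/4.27) = 0.8169 kΩ.
V_A = 25.8 × 0.8169/2.667 = 7.903 V.
Branch current I = V_A/R_F = 7.903/4.27 = 1.851 mA.

I ≈ 1.85 mA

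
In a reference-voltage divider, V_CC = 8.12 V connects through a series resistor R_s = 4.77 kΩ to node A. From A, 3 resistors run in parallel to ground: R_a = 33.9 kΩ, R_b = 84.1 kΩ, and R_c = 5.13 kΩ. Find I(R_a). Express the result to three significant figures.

Equivalent of the parallel group: R_p = 4.232 kΩ.
V_A by voltage divider: V_A = 8.12 × 4.232/(4.77 + 4.232) = 3.817 V.
I(R_a) = V_A / R_a = 3.817/33.9 = 0.1126 mA.

I ≈ 0.113 mA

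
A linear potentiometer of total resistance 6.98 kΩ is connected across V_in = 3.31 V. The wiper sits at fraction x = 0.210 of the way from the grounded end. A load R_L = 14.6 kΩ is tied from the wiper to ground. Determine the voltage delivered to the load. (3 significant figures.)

The pot divides into 5.514 kΩ above the wiper and 1.466 kΩ below.
R_L loads the lower segment: effective lower R = 1.332 kΩ.
Then V_out = V_in · 1.332/(5.514 + 1.332) = 0.6440 V.

V_out ≈ 0.644 V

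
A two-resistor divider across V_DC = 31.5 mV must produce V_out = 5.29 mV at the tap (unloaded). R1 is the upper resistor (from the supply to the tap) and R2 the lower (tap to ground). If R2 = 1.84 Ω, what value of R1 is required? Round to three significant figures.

R1 ≈ 9.12 Ω

The divider ratio is R2/(R1+R2) = 5.29/31.5 = 0.1679.
Rearranging, R1 = R2·(1−k)/k = 1.84 × 4.955 = 9.117 Ω.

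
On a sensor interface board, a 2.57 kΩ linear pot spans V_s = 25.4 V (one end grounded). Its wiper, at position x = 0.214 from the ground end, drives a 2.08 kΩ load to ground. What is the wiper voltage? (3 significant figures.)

V_out ≈ 4.50 V

Split the track: R_lower = x·R_p = 0.5500 kΩ, R_upper = (1−x)·R_p = 2.020 kΩ.
Lower segment in parallel with the load: 0.5500 ‖ 2.08 = 0.4350 kΩ.
V_out = 25.4 × 0.4350/(2.020 + 0.4350) = 4.500 V.
(Unloaded: V_out = x·V_s = 5.44 V.)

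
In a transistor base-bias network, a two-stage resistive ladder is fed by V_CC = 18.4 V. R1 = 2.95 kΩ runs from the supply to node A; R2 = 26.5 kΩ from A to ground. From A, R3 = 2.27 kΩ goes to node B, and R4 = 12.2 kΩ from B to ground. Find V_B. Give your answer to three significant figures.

V_B ≈ 11.8 V

The second stage (R3 + R4 = 14.47 kΩ) loads node A in parallel with R2.
Effective lower resistance at A: R2 ‖ 14.47 = 9.359 kΩ.
First divider: V_A = V_CC · 9.359/(2.95 + 9.359) = 13.99 V.
V_B = V_A × 0.8431 = 11.80 V.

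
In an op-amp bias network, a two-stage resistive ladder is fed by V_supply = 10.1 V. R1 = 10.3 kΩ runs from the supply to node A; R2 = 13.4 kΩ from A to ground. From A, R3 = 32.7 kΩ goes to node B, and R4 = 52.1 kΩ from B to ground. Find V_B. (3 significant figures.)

Node A sees R2 in parallel with the series input of stage 2, R3 + R4 = 84.80 kΩ.
Effective lower resistance at A: R2 ‖ 84.80 = 11.57 kΩ.
First divider: V_A = V_supply · 11.57/(10.3 + 11.57) = 5.344 V.
V_B = V_A × 0.6144 = 3.283 V.

V_B ≈ 3.28 V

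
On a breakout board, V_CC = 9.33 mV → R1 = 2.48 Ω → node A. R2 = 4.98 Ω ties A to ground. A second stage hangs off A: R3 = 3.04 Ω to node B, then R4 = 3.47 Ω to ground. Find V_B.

V_B ≈ 2.65 mV

Node A sees R2 in parallel with the series input of stage 2, R3 + R4 = 6.510 Ω.
R2 ‖ (R3+R4) = 2.822 Ω.
First divider: V_A = V_CC · 2.822/(2.48 + 2.822) = 4.966 mV.
Stage 2 is unloaded, so V_B = V_A · R4/(R3+R4) = 4.966 × 3.47/6.510 = 2.647 mV.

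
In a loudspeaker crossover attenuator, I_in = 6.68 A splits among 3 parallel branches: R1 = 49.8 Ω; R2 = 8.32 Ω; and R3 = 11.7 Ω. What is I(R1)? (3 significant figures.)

I ≈ 0.594 A

Conductances: ΣG = 1/49.8 + 1/8.32 + 1/11.7 = 0.2257 (1/Ω).
R1 takes the fraction G_k/ΣG = 0.02008/0.2257 = 0.08895, so I = 6.68 × 0.08895 = 0.5942 A.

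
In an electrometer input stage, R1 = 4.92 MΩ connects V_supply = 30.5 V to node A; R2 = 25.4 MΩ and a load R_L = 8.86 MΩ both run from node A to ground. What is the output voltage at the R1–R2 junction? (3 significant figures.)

The load sits in parallel with R2, giving an effective lower resistance R2' = R2·R_L/(R2+R_L) = 6.569 MΩ.
Now apply the divider: V_out = 30.5 × 0.5718 = 17.44 V.

V_out ≈ 17.4 V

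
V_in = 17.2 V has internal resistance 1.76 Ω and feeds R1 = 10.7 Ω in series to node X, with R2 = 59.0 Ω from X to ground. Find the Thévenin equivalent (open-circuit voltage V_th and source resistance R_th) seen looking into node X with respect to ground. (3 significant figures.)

V_th ≈ 14.2 V, R_th ≈ 10.3 Ω

R1' = 1.76 + 10.7 = 12.46 Ω (source resistance + R1).
With X open, the divider is unloaded: V_th = 17.2 × 59.0/71.46 = 14.20 V.
Zeroing V_in shorts the top of R1' to ground, so R_th = R1' ‖ R2 = 10.29 Ω.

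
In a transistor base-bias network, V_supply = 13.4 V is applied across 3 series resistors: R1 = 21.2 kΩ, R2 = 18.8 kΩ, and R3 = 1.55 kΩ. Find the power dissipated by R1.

Series current I = V_supply/ΣR = 13.4/41.55 = 0.3225 mA.
V(R1) = I·R = 6.837 V; P = V·I = 6.837 × 0.3225 = 2.205 mW.

P ≈ 2.20 mW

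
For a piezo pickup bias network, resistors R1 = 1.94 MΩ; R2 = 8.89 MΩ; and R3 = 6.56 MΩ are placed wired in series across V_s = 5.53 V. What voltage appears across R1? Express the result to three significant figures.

Series total: ΣR = 1.94 + 8.89 + 6.56 = 17.39 MΩ.
By the voltage-divider rule, V = 5.53 × 1.940/17.39 = 0.6169 V.

V ≈ 0.617 V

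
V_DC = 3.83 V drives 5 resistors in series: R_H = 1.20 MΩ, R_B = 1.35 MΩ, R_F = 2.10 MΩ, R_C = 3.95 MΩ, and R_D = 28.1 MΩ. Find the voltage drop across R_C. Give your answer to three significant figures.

V ≈ 0.412 V

Total series resistance ΣR = 1.20 + 1.35 + 2.10 + 3.95 + 28.1 = 36.70 MΩ.
Voltage divider: V = V_DC · (3.950 / 36.70) = 3.83 × 0.1076 = 0.4122 V.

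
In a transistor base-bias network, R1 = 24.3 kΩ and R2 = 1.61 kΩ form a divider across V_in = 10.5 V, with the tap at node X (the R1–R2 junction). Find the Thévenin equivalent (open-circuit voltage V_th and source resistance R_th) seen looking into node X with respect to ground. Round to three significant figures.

V_th ≈ 0.652 V, R_th ≈ 1.51 kΩ

V_th is the unloaded tap voltage: V_in · R2/(R1+R2) = 10.5 × 0.06214 = 0.6525 V.
With V_in suppressed (replaced by a short), R_th = R1 ‖ R2 = (24.30 × 1.61)/(24.30 + 1.61) = 1.510 kΩ.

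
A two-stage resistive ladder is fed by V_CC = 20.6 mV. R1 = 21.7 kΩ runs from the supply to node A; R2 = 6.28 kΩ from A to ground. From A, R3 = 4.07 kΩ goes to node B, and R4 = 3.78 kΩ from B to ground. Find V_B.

V_B ≈ 1.37 mV

Node A sees R2 in parallel with the series input of stage 2, R3 + R4 = 7.850 kΩ.
R2 ‖ (R3+R4) = 3.489 kΩ.
First divider: V_A = V_CC · 3.489/(21.7 + 3.489) = 2.853 mV.
Stage 2 is unloaded, so V_B = V_A · R4/(R3+R4) = 2.853 × 3.78/7.850 = 1.374 mV.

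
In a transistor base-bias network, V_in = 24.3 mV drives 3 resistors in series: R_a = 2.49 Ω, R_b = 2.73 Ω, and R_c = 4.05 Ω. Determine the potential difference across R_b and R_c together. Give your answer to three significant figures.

V ≈ 17.8 mV

ΣR = 2.49 + 2.73 + 4.05 = 9.270 Ω.
R_{R_b..R_c} = 2.73 + 4.05 = 6.780 Ω.
By the voltage-divider rule, V = 24.3 × 6.780/9.270 = 17.77 mV.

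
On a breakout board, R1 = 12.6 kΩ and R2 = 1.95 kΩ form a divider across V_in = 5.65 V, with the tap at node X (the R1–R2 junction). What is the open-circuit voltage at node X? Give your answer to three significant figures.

V_th ≈ 0.757 V

Open-circuit (no load on X): V_th = V_in · R2/(R1 + R2) = 5.65 × 1.95/(12.60 + 1.95) = 0.7572 V.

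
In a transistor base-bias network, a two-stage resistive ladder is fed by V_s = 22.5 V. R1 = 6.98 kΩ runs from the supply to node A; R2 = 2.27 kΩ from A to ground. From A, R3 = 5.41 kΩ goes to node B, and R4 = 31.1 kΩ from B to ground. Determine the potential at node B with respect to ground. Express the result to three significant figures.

Looking into the second stage from A: R3 + R4 = 36.51 kΩ appears in parallel with R2.
R2 ‖ (R3+R4) = 2.137 kΩ.
So V_A = 22.5 × 0.2344 = 5.274 V.
Stage 2 is unloaded, so V_B = V_A · R4/(R3+R4) = 5.274 × 31.1/36.51 = 4.493 V.

V_B ≈ 4.49 V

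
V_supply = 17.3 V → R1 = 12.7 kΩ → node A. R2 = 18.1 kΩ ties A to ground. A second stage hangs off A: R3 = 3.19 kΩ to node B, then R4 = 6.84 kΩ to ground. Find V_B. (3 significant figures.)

V_B ≈ 3.98 V

Node A sees R2 in parallel with the series input of stage 2, R3 + R4 = 10.03 kΩ.
R2 ‖ (R3+R4) = 6.454 kΩ.
First divider: V_A = V_supply · 6.454/(12.7 + 6.454) = 5.829 V.
Stage 2 is unloaded, so V_B = V_A · R4/(R3+R4) = 5.829 × 6.84/10.03 = 3.975 V.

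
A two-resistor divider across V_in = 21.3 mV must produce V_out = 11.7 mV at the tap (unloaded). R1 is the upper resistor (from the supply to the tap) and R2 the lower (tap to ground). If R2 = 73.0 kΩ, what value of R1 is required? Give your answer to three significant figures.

R1 ≈ 59.9 kΩ

The divider ratio is R2/(R1+R2) = 11.7/21.3 = 0.5493.
R1 = R2·(1/k − 1) = 73.0 × 0.8205 = 59.90 kΩ.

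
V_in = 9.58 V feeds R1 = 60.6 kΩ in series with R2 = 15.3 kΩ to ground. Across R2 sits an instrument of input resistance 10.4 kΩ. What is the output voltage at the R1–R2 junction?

V_out ≈ 0.888 V

The load sits in parallel with R2, giving an effective lower resistance R2' = R2·R_L/(R2+R_L) = 6.191 kΩ.
Voltage divider with the loaded lower leg: V_out = 9.58 × 6.191/(60.6 + 6.191) = 9.58 × 0.09270 = 0.8880 V.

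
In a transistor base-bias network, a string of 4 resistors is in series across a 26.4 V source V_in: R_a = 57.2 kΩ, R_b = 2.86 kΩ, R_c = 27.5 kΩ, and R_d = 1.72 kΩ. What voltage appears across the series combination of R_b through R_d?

Total series resistance ΣR = 57.2 + 2.86 + 27.5 + 1.72 = 89.28 kΩ.
R_{R_b..R_d} = 2.86 + 27.5 + 1.72 = 32.08 kΩ.
Voltage divider: V = V_in · (32.08 / 89.28) = 26.4 × 0.3593 = 9.486 V.

V ≈ 9.49 V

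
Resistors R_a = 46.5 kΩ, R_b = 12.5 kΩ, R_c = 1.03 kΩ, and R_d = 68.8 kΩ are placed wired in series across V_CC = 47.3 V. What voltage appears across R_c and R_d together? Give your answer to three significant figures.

Total series resistance ΣR = 46.5 + 12.5 + 1.03 + 68.8 = 128.8 kΩ.
R_{R_c..R_d} = 1.03 + 68.8 = 69.83 kΩ.
Voltage divider: V = V_CC · (69.83 / 128.8) = 47.3 × 0.5420 = 25.64 V.

V ≈ 25.6 V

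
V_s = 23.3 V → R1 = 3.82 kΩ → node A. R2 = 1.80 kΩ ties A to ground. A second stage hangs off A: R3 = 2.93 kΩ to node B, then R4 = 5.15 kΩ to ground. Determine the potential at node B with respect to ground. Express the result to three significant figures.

V_B ≈ 4.13 V

Looking into the second stage from A: R3 + R4 = 8.080 kΩ appears in parallel with R2.
R2 ‖ (R3+R4) = 1.472 kΩ.
So V_A = 23.3 × 0.2782 = 6.481 V.
Then the unloaded second divider: V_B = V_A × R4/(R3+R4) = 6.481 × 0.6374 = 4.131 V.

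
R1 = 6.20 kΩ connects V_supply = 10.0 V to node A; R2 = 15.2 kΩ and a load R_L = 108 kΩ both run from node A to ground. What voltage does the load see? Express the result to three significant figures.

The load sits in parallel with R2, giving an effective lower resistance R2' = R2·R_L/(R2+R_L) = 13.32 kΩ.
Now apply the divider: V_out = 10.0 × 0.6825 = 6.825 V.

V_out ≈ 6.82 V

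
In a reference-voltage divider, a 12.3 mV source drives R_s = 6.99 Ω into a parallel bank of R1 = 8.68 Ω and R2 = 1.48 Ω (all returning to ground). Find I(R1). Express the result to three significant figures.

Parallel bank: R_p = 1/(1/8.68 + 1/1.48) = 1.264 Ω.
V_A by voltage divider: V_A = 12.3 × 1.264/(6.99 + 1.264) = 1.884 mV.
I(R1) = V_A / R1 = 1.884/8.68 = 0.2171 mA.

I ≈ 0.217 mA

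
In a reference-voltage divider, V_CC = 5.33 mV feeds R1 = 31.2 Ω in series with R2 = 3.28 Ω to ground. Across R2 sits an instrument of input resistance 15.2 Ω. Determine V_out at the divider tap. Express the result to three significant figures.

V_out ≈ 0.424 mV

R2 ‖ R_L = (3.28 × 15.2)/(3.28 + 15.2) = 2.698 Ω.
Voltage divider with the loaded lower leg: V_out = 5.33 × 2.698/(31.2 + 2.698) = 5.33 × 0.07959 = 0.4242 mV.
(Unloaded it would be 0.507 mV; the load pulls it down.)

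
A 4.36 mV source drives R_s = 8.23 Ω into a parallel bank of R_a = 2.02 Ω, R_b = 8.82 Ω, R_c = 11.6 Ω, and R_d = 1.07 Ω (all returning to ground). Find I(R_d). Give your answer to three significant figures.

Combine the parallel branches: R_p = (1/2.02 + 1/8.82 + 1/11.6 + 1/1.07)⁻¹ = 0.6138 Ω.
V_A by voltage divider: V_A = 4.36 × 0.6138/(8.23 + 0.6138) = 0.3026 mV.
Branch current I = V_A/R_d = 0.3026/1.07 = 0.2828 mA.

I ≈ 0.283 mA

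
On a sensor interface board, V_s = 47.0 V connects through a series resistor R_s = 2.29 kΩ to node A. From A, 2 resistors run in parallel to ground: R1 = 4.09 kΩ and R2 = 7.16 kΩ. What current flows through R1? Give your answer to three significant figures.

Combine the parallel branches: R_p = (1/4.09 + 1/7.16)⁻¹ = 2.603 kΩ.
V_A by voltage divider: V_A = 47.0 × 2.603/(2.29 + 2.603) = 25.00 V.
I(R1) = V_A / R1 = 25.00/4.09 = 6.113 mA.

I ≈ 6.11 mA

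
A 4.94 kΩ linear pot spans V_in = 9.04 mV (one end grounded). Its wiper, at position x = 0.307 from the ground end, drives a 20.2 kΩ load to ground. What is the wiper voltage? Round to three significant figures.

The pot divides into 3.423 kΩ above the wiper and 1.517 kΩ below.
R_L loads the lower segment: effective lower R = 1.411 kΩ.
Then V_out = V_in · 1.411/(3.423 + 1.411) = 2.638 mV.
(Unloaded: V_out = x·V_in = 2.78 mV.)

V_out ≈ 2.64 mV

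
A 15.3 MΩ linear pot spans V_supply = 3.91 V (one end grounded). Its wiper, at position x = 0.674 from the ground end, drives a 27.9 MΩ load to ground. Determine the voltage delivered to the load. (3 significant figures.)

The pot divides into 4.988 MΩ above the wiper and 10.31 MΩ below.
R_L loads the lower segment: effective lower R = 7.529 MΩ.
Then V_out = V_supply · 7.529/(4.988 + 7.529) = 2.352 V.

V_out ≈ 2.35 V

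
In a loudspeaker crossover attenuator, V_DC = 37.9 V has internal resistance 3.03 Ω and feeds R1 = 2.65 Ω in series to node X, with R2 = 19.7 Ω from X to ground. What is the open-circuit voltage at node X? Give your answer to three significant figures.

V_th ≈ 29.4 V

R1' = 3.03 + 2.65 = 5.680 Ω (source resistance + R1).
Open-circuit (no load on X): V_th = V_DC · R2/(R1' + R2) = 37.9 × 19.7/(5.680 + 19.7) = 29.42 V.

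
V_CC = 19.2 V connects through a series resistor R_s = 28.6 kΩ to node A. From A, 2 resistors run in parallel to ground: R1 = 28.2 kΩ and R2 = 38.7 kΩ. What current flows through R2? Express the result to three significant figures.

I ≈ 0.180 mA

Equivalent of the parallel group: R_p = 16.31 kΩ.
Node voltage V_A = V_CC · R_p/(R_s + R_p) = 19.2 × 0.3632 = 6.974 V.
I(R2) = V_A / R2 = 6.974/38.7 = 0.1802 mA.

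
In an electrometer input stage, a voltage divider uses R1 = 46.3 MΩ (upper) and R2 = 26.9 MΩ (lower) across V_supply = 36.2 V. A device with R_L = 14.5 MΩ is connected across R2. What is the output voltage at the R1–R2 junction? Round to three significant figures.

R2 ‖ R_L = (26.9 × 14.5)/(26.9 + 14.5) = 9.421 MΩ.
Now apply the divider: V_out = 36.2 × 0.1691 = 6.121 V.

V_out ≈ 6.12 V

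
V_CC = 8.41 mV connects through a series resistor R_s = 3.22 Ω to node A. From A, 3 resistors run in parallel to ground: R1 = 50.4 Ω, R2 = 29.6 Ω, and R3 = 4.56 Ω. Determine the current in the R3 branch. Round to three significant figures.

Equivalent of the parallel group: R_p = 3.664 Ω.
V_A = 8.41 × 3.664/6.884 = 4.476 mV.
Branch current I = V_A/R3 = 4.476/4.56 = 0.9816 mA.

I ≈ 0.982 mA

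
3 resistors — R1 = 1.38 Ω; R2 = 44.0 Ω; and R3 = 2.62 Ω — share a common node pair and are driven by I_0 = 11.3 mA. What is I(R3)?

Total conductance ΣG = 1/1.38 + 1/44.0 + 1/2.62 = 1.129 (units of 1/Ω).
By the current-divider rule, I = I_0 · G_k/ΣG = 11.3 × 0.3381 = 3.820 mA.

I ≈ 3.82 mA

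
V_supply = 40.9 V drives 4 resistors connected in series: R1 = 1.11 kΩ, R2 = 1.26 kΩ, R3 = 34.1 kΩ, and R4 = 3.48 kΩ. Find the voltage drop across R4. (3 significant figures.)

V ≈ 3.56 V

Series total: ΣR = 1.11 + 1.26 + 34.1 + 3.48 = 39.95 kΩ.
Voltage divider: V = V_supply · (3.480 / 39.95) = 40.9 × 0.08711 = 3.563 V.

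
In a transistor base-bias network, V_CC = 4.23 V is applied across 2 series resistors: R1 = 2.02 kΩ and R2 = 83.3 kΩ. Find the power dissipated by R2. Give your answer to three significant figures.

P ≈ 0.205 mW

The common current is I = 4.23/85.32 = 0.04958 mA.
V(R2) = I·R = 4.130 V; P = V·I = 4.130 × 0.04958 = 0.2048 mW.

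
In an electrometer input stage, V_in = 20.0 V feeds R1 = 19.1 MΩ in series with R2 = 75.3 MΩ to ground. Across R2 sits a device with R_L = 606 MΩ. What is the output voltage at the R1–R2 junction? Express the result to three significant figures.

First combine the lower leg with the load: R2 ‖ R_L = 66.98 MΩ.
Then V_out = V_in · R2'/(R1 + R2') = 20.0 × 66.98/86.08 = 15.56 V.

V_out ≈ 15.6 V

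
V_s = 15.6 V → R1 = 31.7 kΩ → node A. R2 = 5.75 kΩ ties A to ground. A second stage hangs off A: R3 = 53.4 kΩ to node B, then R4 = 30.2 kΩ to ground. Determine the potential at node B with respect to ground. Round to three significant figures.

Looking into the second stage from A: R3 + R4 = 83.60 kΩ appears in parallel with R2.
Effective lower resistance at A: R2 ‖ 83.60 = 5.380 kΩ.
First divider: V_A = V_s · 5.380/(31.7 + 5.380) = 2.263 V.
V_B = V_A × 0.3612 = 0.8176 V.

V_B ≈ 0.818 V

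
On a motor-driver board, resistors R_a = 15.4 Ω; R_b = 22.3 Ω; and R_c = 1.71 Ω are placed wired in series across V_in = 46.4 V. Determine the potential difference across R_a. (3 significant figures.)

Series total: ΣR = 15.4 + 22.3 + 1.71 = 39.41 Ω.
V = V_in · R/ΣR = 46.4 × 0.3908 = 18.13 V.

V ≈ 18.1 V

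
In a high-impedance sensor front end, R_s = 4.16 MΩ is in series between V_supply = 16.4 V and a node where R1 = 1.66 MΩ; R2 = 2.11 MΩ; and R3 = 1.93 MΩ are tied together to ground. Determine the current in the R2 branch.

Parallel bank: R_p = 1/(1/1.66 + 1/2.11 + 1/1.93) = 0.6272 MΩ.
V_A by voltage divider: V_A = 16.4 × 0.6272/(4.16 + 0.6272) = 2.149 V.
Branch current I = V_A/R2 = 2.149/2.11 = 1.018 µA.
(Check via current divider: I_total = 3.426 µA; share G_k/ΣG = 0.2972 → same result.)

I ≈ 1.02 µA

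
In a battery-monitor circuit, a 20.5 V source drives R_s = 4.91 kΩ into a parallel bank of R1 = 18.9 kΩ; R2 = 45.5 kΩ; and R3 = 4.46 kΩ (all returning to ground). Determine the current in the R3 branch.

Parallel bank: R_p = 1/(1/18.9 + 1/45.5 + 1/4.46) = 3.343 kΩ.
Node voltage V_A = V_in · R_p/(R_s + R_p) = 20.5 × 0.4051 = 8.304 V.
I(R3) = V_A / R3 = 8.304/4.46 = 1.862 mA.

I ≈ 1.86 mA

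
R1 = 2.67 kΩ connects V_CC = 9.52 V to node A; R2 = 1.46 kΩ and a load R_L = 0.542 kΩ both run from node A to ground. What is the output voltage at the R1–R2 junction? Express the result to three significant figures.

V_out ≈ 1.23 V

R2 ‖ R_L = (1.46 × 0.542)/(1.46 + 0.542) = 0.3953 kΩ.
Now apply the divider: V_out = 9.52 × 0.1289 = 1.228 V.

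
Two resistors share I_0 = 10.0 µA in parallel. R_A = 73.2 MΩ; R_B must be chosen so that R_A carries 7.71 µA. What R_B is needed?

In a two-way split, I_A/I_0 = R_B/(R_A + R_B).
7.71/10.0 = R_B/(R_A + R_B) → R_B = R_A · (0.7710)/(1 − 0.7710) = 73.2 × 3.367 = 246.5 MΩ.

R_B ≈ 246 MΩ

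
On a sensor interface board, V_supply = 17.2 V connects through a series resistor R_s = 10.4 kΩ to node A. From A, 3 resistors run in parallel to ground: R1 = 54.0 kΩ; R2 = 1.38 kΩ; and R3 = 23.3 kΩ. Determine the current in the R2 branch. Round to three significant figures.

I ≈ 1.36 mA

Equivalent of the parallel group: R_p = 1.272 kΩ.
V_A by voltage divider: V_A = 17.2 × 1.272/(10.4 + 1.272) = 1.875 V.
Branch current I = V_A/R2 = 1.875/1.38 = 1.358 mA.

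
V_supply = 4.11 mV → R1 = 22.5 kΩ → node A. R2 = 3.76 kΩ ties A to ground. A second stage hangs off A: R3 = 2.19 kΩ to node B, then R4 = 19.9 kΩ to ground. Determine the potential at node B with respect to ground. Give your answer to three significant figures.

V_B ≈ 0.463 mV

The second stage (R3 + R4 = 22.09 kΩ) loads node A in parallel with R2.
R2 ‖ (R3+R4) = 3.213 kΩ.
So V_A = 4.11 × 0.1250 = 0.5136 mV.
Then the unloaded second divider: V_B = V_A × R4/(R3+R4) = 0.5136 × 0.9009 = 0.4627 mV.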